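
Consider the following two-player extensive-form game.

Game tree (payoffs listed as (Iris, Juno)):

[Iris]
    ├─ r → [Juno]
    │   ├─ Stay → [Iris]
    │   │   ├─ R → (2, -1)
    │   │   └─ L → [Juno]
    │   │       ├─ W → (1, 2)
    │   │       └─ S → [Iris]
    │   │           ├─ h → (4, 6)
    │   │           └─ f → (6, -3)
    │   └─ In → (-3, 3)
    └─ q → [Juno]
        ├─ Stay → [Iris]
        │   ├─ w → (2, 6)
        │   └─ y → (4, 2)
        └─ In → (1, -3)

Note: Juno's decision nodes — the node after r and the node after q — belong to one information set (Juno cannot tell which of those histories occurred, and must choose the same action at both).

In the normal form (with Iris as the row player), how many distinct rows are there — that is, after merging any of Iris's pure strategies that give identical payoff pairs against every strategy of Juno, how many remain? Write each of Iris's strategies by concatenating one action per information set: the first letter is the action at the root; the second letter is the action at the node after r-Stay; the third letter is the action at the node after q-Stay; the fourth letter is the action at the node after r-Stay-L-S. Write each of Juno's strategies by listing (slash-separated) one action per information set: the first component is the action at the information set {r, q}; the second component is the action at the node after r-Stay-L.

5

Iris has 16 pure strategies: rRwh, rRwf, rRyh, rRyf, rLwh, rLwf, rLyh, rLyf, qRwh, qRwf, qRyh, qRyf, qLwh, qLwf, qLyh, qLyf. Columns: Stay/W, Stay/S, In/W, In/S.
{rRwh, rRwf, rRyh, rRyf} → row (2,-1) (2,-1) (-3,3) (-3,3)
{rLwh, rLyh} → row (1,2) (4,6) (-3,3) (-3,3)
{rLwf, rLyf} → row (1,2) (6,-3) (-3,3) (-3,3)
{qRwh, qRwf, qLwh, qLwf} → row (2,6) (2,6) (1,-3) (1,-3)
{qRyh, qRyf, qLyh, qLyf} → row (4,2) (4,2) (1,-3) (1,-3)
That's 5 distinct rows out of 16 strategies.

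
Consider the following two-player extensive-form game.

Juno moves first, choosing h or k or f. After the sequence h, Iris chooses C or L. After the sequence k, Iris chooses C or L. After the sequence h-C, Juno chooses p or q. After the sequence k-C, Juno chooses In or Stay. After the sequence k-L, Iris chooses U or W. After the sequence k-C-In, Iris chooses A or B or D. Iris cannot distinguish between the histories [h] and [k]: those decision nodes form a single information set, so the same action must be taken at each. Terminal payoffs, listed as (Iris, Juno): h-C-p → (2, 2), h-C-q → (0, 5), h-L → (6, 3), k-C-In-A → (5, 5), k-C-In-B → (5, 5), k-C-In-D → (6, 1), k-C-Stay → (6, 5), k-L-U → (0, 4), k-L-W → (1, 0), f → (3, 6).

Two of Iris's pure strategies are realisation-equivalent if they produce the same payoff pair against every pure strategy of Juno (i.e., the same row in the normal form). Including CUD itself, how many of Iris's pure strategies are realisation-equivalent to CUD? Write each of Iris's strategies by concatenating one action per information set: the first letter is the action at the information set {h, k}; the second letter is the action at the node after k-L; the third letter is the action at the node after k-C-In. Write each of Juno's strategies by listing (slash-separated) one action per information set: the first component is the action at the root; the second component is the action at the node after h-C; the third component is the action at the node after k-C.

Row for CUD (columns h/p/In, h/p/Stay, h/q/In, h/q/Stay, k/p/In, k/p/Stay, k/q/In, k/q/Stay, f/p/In, f/p/Stay, f/q/In, f/q/Stay): (2,2) (2,2) (0,5) (0,5) (6,1) (6,5) (6,1) (6,5) (3,6) (3,6) (3,6) (3,6).
Under CUD, Iris's choice at the node after k-L can never be reached regardless of what Juno does, so varying those choices leaves every outcome unchanged.
Holding the reachable choices fixed and varying the unreachable one freely already gives 2 equivalent strategies.
No other strategy reproduces this row, so those 2 are the full class: CUD, CWD.

2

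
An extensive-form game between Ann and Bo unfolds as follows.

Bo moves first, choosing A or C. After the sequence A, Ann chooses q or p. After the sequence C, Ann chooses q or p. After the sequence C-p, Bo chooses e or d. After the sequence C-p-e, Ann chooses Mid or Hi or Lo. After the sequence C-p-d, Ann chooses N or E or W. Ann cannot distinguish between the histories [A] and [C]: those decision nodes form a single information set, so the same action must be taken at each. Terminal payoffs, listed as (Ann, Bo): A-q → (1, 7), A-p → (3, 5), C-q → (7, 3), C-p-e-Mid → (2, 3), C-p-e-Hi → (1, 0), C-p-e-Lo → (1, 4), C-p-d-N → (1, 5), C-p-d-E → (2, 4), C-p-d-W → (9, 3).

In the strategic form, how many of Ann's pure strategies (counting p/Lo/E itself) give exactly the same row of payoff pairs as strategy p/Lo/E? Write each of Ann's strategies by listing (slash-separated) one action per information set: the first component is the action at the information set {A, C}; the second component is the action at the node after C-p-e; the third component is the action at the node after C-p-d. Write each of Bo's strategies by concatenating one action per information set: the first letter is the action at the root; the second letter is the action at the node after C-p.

1

Row for p/Lo/E (columns Ae, Ad, Ce, Cd): (3,5) (3,5) (1,4) (2,4).
Every one of Ann's information sets is on the play path for some reply by Bo when Ann follows p/Lo/E.
Changing the action at any of them therefore changes at least one column, so only p/Lo/E itself gives this row.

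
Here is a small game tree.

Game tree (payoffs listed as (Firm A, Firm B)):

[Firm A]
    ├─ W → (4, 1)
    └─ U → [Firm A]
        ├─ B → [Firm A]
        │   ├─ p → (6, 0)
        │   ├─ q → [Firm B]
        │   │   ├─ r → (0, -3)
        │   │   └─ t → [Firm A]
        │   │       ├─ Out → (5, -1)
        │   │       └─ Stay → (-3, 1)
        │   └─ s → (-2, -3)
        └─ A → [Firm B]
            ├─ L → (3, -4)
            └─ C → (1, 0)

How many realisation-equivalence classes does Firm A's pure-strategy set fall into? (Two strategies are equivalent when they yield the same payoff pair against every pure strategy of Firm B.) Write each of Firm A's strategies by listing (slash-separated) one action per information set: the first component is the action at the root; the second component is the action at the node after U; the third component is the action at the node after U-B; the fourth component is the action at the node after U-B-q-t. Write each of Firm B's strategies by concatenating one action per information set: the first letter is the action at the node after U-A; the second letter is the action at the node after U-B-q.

6

Firm A has 24 pure strategies: W/B/p/Out, W/B/p/Stay, W/B/q/Out, W/B/q/Stay, W/B/s/Out, W/B/s/Stay, W/A/p/Out, W/A/p/Stay, W/A/q/Out, W/A/q/Stay, W/A/s/Out, W/A/s/Stay, U/B/p/Out, U/B/p/Stay, U/B/q/Out, U/B/q/Stay, U/B/s/Out, U/B/s/Stay, U/A/p/Out, U/A/p/Stay, U/A/q/Out, U/A/q/Stay, U/A/s/Out, U/A/s/Stay. Columns: Lr, Lt, Cr, Ct.
{W/B/p/Out, W/B/p/Stay, W/B/q/Out, W/B/q/Stay, W/B/s/Out, W/B/s/Stay, W/A/p/Out, W/A/p/Stay, W/A/q/Out, W/A/q/Stay, W/A/s/Out, W/A/s/Stay} → row (4,1) (4,1) (4,1) (4,1)
{U/B/p/Out, U/B/p/Stay} → row (6,0) (6,0) (6,0) (6,0)
{U/B/q/Out} → row (0,-3) (5,-1) (0,-3) (5,-1)
{U/B/q/Stay} → row (0,-3) (-3,1) (0,-3) (-3,1)
{U/B/s/Out, U/B/s/Stay} → row (-2,-3) (-2,-3) (-2,-3) (-2,-3)
{U/A/p/Out, U/A/p/Stay, U/A/q/Out, U/A/q/Stay, U/A/s/Out, U/A/s/Stay} → row (3,-4) (3,-4) (1,0) (1,0)
That's 6 distinct rows out of 24 strategies.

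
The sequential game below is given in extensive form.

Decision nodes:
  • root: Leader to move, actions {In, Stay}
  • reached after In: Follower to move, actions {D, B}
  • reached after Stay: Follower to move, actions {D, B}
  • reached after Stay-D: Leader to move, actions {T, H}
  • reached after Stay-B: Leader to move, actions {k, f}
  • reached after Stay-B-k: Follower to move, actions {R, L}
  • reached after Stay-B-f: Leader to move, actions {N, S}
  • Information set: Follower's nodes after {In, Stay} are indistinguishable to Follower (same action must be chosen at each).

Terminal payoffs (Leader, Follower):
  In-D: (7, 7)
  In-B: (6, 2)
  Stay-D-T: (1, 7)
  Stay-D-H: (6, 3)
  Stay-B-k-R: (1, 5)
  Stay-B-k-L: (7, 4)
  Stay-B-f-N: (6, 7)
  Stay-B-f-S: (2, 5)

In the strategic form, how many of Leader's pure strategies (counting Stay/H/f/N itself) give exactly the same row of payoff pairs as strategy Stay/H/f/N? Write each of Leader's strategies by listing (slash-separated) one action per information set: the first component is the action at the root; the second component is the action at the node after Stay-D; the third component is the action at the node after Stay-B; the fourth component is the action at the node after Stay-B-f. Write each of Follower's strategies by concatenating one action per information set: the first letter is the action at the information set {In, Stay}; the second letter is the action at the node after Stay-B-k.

1

Row for Stay/H/f/N (columns DR, DL, BR, BL): (6,3) (6,3) (6,7) (6,7).
Every one of Leader's information sets is on the play path for some reply by Follower when Leader follows Stay/H/f/N.
Changing the action at any of them therefore changes at least one column, so only Stay/H/f/N itself gives this row.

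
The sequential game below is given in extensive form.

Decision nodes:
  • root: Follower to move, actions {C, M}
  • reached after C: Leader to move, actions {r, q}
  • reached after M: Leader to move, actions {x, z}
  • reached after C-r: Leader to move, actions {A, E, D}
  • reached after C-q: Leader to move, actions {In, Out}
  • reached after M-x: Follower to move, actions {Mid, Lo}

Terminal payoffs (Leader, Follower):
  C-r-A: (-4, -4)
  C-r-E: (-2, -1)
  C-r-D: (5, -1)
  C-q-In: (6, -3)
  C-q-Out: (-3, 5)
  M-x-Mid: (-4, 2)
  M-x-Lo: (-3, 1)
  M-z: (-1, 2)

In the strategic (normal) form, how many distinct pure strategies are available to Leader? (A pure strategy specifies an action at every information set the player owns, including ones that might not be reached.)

Leader owns the node after C with actions {r, q} — two choices.
Leader owns the node after M with actions {x, z} — two choices.
Leader owns the node after C-r with actions {A, E, D} — three choices.
Leader owns the node after C-q with actions {In, Out} — two choices.
A pure strategy fixes one action at each information set independently, so the count is the product 2 × 2 × 3 × 2 = 24.
(For reference, Follower has 4 pure strategies, giving a 24×4 normal-form matrix.)

24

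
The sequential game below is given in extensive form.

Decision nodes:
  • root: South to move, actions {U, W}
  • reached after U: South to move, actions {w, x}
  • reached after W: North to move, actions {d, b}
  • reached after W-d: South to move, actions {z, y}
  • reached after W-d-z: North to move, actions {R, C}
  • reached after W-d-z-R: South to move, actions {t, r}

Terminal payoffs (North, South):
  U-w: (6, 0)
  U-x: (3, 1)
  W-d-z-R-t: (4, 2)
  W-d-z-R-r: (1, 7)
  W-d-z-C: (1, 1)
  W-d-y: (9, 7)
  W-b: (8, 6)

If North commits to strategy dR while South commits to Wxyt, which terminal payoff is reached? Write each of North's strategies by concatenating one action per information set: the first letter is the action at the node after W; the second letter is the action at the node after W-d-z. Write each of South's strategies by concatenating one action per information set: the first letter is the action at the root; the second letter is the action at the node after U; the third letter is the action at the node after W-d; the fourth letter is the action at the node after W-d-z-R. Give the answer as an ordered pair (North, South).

Trace the play path from the root:
  South plays W
  North plays d at [W]
  South plays y at [W-d]
→ terminal payoff (9, 7).
(North's choice at the node after W-d-z is never reached on this path, so it doesn't affect the outcome.)

(9, 7)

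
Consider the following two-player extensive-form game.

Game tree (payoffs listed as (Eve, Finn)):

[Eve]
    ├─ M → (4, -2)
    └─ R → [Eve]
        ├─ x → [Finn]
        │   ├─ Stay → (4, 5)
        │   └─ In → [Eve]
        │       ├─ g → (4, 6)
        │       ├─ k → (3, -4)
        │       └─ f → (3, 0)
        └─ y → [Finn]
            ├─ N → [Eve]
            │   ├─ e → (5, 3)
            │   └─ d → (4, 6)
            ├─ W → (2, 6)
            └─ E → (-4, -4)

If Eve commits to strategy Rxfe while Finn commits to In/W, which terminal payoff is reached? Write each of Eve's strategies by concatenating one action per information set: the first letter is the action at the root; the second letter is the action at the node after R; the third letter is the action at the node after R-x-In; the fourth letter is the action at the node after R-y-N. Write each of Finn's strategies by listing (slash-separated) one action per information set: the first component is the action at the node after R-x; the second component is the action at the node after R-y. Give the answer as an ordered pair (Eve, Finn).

Trace the play path from the root:
  Eve plays R
  Eve plays x at [R]
  Finn plays In at [R-x]
  Eve plays f at [R-x-In]
→ terminal payoff (3, 0).
(Eve's choice at the node after R-y-N is never reached on this path, so it doesn't affect the outcome.)

(3, 0)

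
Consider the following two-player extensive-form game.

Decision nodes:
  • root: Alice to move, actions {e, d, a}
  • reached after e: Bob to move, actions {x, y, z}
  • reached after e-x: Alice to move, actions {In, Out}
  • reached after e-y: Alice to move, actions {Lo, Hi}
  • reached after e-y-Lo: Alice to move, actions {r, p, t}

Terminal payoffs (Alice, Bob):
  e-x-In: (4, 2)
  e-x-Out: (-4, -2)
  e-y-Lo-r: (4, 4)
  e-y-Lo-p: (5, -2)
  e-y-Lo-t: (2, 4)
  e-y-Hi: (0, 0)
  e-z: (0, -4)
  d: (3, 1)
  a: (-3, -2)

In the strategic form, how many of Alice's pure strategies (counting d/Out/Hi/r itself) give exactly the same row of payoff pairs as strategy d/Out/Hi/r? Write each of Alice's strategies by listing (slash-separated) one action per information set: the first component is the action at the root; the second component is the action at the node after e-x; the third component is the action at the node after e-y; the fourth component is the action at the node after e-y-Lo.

12

Row for d/Out/Hi/r (columns x, y, z): (3,1) (3,1) (3,1).
Under d/Out/Hi/r, Alice's choice at the node after e-x and at the node after e-y and at the node after e-y-Lo can never be reached regardless of what Bob does, so varying those choices leaves every outcome unchanged.
Holding the reachable choices fixed and varying the unreachable ones freely already gives 2 × 2 × 3 = 12 equivalent strategies.
No other strategy reproduces this row, so those 12 are the full class: d/In/Lo/r, d/In/Lo/p, d/In/Lo/t, d/In/Hi/r, d/In/Hi/p, d/In/Hi/t, d/Out/Lo/r, d/Out/Lo/p, d/Out/Lo/t, d/Out/Hi/r, d/Out/Hi/p, d/Out/Hi/t.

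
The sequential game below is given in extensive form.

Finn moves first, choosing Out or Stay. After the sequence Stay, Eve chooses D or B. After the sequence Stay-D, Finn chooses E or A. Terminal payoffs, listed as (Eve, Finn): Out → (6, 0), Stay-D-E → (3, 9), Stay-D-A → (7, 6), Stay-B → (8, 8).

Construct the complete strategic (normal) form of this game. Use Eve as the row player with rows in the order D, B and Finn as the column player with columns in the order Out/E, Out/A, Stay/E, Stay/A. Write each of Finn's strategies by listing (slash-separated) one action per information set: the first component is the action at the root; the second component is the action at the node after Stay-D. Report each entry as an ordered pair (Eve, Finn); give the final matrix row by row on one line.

        Out/E    Out/A   Stay/E   Stay/A
   D    (6,0)    (6,0)    (3,9)    (7,6)
   B    (6,0)    (6,0)    (8,8)    (8,8)

D: (6,0) (6,0) (3,9) (7,6) | B: (6,0) (6,0) (8,8) (8,8)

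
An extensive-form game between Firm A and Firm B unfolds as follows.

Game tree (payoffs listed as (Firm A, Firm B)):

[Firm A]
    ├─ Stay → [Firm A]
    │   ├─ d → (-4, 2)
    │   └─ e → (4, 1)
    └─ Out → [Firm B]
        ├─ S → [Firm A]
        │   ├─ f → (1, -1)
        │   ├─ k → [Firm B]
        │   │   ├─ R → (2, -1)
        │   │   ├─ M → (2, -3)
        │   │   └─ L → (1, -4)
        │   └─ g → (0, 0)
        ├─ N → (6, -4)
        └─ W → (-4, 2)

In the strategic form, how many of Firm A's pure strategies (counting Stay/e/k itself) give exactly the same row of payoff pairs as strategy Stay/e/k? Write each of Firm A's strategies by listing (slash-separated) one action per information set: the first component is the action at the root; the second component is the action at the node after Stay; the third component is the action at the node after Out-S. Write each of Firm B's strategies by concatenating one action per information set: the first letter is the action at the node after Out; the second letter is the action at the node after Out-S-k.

Row for Stay/e/k (columns SR, SM, SL, NR, NM, NL, WR, WM, WL): (4,1) (4,1) (4,1) (4,1) (4,1) (4,1) (4,1) (4,1) (4,1).
Under Stay/e/k, Firm A's choice at the node after Out-S can never be reached regardless of what Firm B does, so varying those choices leaves every outcome unchanged.
Holding the reachable choices fixed and varying the unreachable one freely already gives 3 equivalent strategies.
No other strategy reproduces this row, so those 3 are the full class: Stay/e/f, Stay/e/k, Stay/e/g.

3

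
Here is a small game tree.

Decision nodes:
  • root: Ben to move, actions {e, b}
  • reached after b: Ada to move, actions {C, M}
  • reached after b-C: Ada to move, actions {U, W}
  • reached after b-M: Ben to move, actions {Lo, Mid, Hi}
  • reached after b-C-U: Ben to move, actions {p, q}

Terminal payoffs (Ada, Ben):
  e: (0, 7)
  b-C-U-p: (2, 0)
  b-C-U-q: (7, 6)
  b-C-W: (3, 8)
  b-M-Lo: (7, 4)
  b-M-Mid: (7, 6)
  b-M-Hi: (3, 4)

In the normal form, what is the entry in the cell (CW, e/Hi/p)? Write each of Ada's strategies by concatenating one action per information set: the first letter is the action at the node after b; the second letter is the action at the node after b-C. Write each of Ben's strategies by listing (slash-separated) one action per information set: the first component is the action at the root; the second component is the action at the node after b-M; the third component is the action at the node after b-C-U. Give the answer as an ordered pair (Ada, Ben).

(0, 7)

Trace the play path from the root:
  Ben plays e
→ terminal payoff (0, 7).
(Ada's choice at the node after b is never reached on this path, so it doesn't affect the outcome.)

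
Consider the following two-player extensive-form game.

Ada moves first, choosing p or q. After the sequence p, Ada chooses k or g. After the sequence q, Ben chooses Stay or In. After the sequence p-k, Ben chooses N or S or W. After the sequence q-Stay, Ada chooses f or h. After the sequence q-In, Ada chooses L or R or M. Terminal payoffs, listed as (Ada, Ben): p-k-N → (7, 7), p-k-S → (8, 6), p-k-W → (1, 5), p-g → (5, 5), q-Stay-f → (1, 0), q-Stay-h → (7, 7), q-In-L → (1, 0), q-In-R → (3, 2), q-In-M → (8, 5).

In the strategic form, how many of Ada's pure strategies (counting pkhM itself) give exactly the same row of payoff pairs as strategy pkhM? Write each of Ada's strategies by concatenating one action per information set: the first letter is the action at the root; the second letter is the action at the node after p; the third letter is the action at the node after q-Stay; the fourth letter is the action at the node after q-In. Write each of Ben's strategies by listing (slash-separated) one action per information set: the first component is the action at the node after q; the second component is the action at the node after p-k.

Row for pkhM (columns Stay/N, Stay/S, Stay/W, In/N, In/S, In/W): (7,7) (8,6) (1,5) (7,7) (8,6) (1,5).
Under pkhM, Ada's choice at the node after q-Stay and at the node after q-In can never be reached regardless of what Ben does, so varying those choices leaves every outcome unchanged.
Holding the reachable choices fixed and varying the unreachable ones freely already gives 2 × 3 = 6 equivalent strategies.
No other strategy reproduces this row, so those 6 are the full class: pkfL, pkfR, pkfM, pkhL, pkhR, pkhM.

6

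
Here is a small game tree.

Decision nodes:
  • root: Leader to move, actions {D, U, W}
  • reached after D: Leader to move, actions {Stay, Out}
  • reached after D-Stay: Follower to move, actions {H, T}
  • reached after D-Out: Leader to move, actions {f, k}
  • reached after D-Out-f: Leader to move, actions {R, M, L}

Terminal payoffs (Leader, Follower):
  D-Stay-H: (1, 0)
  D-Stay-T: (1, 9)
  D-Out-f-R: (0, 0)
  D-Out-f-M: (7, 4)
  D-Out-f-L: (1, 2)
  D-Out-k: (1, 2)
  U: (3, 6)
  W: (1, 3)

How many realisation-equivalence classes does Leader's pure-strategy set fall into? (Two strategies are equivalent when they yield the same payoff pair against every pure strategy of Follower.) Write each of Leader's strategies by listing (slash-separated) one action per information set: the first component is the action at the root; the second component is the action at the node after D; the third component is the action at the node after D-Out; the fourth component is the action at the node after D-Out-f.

Leader has 36 pure strategies: D/Stay/f/R, D/Stay/f/M, D/Stay/f/L, D/Stay/k/R, D/Stay/k/M, D/Stay/k/L, D/Out/f/R, D/Out/f/M, D/Out/f/L, D/Out/k/R, D/Out/k/M, D/Out/k/L, U/Stay/f/R, U/Stay/f/M, U/Stay/f/L, U/Stay/k/R, U/Stay/k/M, U/Stay/k/L, U/Out/f/R, U/Out/f/M, U/Out/f/L, U/Out/k/R, U/Out/k/M, U/Out/k/L, W/Stay/f/R, W/Stay/f/M, W/Stay/f/L, W/Stay/k/R, W/Stay/k/M, W/Stay/k/L, W/Out/f/R, W/Out/f/M, W/Out/f/L, W/Out/k/R, W/Out/k/M, W/Out/k/L. Columns: H, T.
{D/Stay/f/R, D/Stay/f/M, D/Stay/f/L, D/Stay/k/R, D/Stay/k/M, D/Stay/k/L} → row (1,0) (1,9)
{D/Out/f/R} → row (0,0) (0,0)
{D/Out/f/M} → row (7,4) (7,4)
{D/Out/f/L, D/Out/k/R, D/Out/k/M, D/Out/k/L} → row (1,2) (1,2)
{U/Stay/f/R, U/Stay/f/M, U/Stay/f/L, U/Stay/k/R, U/Stay/k/M, U/Stay/k/L, U/Out/f/R, U/Out/f/M, U/Out/f/L, U/Out/k/R, U/Out/k/M, U/Out/k/L} → row (3,6) (3,6)
{W/Stay/f/R, W/Stay/f/M, W/Stay/f/L, W/Stay/k/R, W/Stay/k/M, W/Stay/k/L, W/Out/f/R, W/Out/f/M, W/Out/f/L, W/Out/k/R, W/Out/k/M, W/Out/k/L} → row (1,3) (1,3)
That's 6 distinct rows out of 36 strategies.

6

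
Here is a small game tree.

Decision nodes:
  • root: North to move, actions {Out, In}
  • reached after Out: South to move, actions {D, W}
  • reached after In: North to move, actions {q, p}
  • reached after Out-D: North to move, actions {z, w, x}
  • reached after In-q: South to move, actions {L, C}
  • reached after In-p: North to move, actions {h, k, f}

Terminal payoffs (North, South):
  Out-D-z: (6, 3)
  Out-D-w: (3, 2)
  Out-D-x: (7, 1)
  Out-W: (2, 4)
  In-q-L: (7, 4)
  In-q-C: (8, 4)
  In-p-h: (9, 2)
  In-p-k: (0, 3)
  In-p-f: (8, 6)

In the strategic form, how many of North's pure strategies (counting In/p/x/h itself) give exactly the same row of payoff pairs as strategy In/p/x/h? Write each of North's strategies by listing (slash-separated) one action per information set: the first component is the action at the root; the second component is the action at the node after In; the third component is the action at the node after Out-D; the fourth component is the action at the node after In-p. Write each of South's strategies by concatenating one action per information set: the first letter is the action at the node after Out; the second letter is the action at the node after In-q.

Row for In/p/x/h (columns DL, DC, WL, WC): (9,2) (9,2) (9,2) (9,2).
Under In/p/x/h, North's choice at the node after Out-D can never be reached regardless of what South does, so varying those choices leaves every outcome unchanged.
Holding the reachable choices fixed and varying the unreachable one freely already gives 3 equivalent strategies.
No other strategy reproduces this row, so those 3 are the full class: In/p/z/h, In/p/w/h, In/p/x/h.

3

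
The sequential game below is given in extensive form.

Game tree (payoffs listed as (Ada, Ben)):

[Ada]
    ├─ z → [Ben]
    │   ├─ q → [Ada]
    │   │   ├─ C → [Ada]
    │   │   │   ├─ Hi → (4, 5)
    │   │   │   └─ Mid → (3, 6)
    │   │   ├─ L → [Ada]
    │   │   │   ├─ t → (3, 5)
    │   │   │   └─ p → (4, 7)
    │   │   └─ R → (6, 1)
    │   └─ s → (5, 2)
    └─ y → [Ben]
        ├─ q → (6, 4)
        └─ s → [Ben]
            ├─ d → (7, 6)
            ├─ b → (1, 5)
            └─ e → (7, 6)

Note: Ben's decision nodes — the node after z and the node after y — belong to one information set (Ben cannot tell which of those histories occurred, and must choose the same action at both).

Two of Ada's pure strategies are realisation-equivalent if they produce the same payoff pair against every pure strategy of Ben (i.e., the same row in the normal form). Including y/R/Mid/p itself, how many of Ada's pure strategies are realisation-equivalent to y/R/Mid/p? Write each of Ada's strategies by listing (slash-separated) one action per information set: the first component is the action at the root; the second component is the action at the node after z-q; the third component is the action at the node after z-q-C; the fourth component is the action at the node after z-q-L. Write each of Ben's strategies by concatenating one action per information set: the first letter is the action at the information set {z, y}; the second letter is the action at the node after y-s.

Row for y/R/Mid/p (columns qd, qb, qe, sd, sb, se): (6,4) (6,4) (6,4) (7,6) (1,5) (7,6).
Under y/R/Mid/p, Ada's choice at the node after z-q and at the node after z-q-C and at the node after z-q-L can never be reached regardless of what Ben does, so varying those choices leaves every outcome unchanged.
Holding the reachable choices fixed and varying the unreachable ones freely already gives 3 × 2 × 2 = 12 equivalent strategies.
No other strategy reproduces this row, so those 12 are the full class: y/C/Hi/t, y/C/Hi/p, y/C/Mid/t, y/C/Mid/p, y/L/Hi/t, y/L/Hi/p, y/L/Mid/t, y/L/Mid/p, y/R/Hi/t, y/R/Hi/p, y/R/Mid/t, y/R/Mid/p.

12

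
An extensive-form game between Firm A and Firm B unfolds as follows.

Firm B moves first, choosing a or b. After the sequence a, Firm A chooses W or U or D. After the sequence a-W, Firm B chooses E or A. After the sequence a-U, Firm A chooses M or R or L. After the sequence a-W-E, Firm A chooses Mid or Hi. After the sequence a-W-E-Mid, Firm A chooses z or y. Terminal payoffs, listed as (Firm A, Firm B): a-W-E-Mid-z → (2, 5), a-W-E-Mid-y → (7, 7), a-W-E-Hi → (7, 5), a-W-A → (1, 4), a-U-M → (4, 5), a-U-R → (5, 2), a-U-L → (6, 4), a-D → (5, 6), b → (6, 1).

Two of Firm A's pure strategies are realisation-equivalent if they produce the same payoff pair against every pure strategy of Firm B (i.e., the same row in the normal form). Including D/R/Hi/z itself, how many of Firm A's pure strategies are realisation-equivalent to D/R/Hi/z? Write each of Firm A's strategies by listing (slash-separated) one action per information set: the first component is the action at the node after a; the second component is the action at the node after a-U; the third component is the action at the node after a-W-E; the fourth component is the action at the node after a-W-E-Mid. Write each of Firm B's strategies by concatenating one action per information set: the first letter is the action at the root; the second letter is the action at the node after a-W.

Row for D/R/Hi/z (columns aE, aA, bE, bA): (5,6) (5,6) (6,1) (6,1).
Under D/R/Hi/z, Firm A's choice at the node after a-U and at the node after a-W-E and at the node after a-W-E-Mid can never be reached regardless of what Firm B does, so varying those choices leaves every outcome unchanged.
Holding the reachable choices fixed and varying the unreachable ones freely already gives 3 × 2 × 2 = 12 equivalent strategies.
No other strategy reproduces this row, so those 12 are the full class: D/M/Mid/z, D/M/Mid/y, D/M/Hi/z, D/M/Hi/y, D/R/Mid/z, D/R/Mid/y, D/R/Hi/z, D/R/Hi/y, D/L/Mid/z, D/L/Mid/y, D/L/Hi/z, D/L/Hi/y.

12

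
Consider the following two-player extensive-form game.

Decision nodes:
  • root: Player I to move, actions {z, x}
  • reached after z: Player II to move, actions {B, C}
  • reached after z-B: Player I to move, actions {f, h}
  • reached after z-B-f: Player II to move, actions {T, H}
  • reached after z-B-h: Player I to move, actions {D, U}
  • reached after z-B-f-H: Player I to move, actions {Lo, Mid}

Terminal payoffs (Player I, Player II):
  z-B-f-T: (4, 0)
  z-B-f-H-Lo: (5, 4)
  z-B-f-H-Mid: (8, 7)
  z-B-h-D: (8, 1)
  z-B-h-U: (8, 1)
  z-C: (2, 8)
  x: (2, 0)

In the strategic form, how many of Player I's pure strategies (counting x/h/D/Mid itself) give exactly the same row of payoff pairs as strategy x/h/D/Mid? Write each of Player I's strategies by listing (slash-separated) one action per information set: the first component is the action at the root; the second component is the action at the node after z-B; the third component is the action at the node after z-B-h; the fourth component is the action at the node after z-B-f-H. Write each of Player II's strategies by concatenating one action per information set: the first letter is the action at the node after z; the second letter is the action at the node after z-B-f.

8

Row for x/h/D/Mid (columns BT, BH, CT, CH): (2,0) (2,0) (2,0) (2,0).
Under x/h/D/Mid, Player I's choice at the node after z-B and at the node after z-B-h and at the node after z-B-f-H can never be reached regardless of what Player II does, so varying those choices leaves every outcome unchanged.
Holding the reachable choices fixed and varying the unreachable ones freely already gives 2 × 2 × 2 = 8 equivalent strategies.
No other strategy reproduces this row, so those 8 are the full class: x/f/D/Lo, x/f/D/Mid, x/f/U/Lo, x/f/U/Mid, x/h/D/Lo, x/h/D/Mid, x/h/U/Lo, x/h/U/Mid.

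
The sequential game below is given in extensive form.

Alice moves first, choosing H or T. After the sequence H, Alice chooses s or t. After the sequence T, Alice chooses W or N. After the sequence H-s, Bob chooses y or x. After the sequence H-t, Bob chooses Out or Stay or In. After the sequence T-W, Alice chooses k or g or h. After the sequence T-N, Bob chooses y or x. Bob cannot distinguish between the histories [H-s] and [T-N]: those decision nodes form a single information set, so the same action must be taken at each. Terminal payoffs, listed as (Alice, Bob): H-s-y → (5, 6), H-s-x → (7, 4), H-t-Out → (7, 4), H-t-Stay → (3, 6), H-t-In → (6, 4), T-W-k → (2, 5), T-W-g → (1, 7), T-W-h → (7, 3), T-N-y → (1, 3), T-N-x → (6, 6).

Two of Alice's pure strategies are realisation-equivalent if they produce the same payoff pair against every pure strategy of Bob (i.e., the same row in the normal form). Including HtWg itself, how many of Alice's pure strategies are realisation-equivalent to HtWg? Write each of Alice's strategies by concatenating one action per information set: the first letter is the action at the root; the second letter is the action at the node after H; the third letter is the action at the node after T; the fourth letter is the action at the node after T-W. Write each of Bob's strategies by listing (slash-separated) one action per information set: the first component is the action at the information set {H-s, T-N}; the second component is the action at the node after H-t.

Row for HtWg (columns y/Out, y/Stay, y/In, x/Out, x/Stay, x/In): (7,4) (3,6) (6,4) (7,4) (3,6) (6,4).
Under HtWg, Alice's choice at the node after T and at the node after T-W can never be reached regardless of what Bob does, so varying those choices leaves every outcome unchanged.
Holding the reachable choices fixed and varying the unreachable ones freely already gives 2 × 3 = 6 equivalent strategies.
No other strategy reproduces this row, so those 6 are the full class: HtWk, HtWg, HtWh, HtNk, HtNg, HtNh.

6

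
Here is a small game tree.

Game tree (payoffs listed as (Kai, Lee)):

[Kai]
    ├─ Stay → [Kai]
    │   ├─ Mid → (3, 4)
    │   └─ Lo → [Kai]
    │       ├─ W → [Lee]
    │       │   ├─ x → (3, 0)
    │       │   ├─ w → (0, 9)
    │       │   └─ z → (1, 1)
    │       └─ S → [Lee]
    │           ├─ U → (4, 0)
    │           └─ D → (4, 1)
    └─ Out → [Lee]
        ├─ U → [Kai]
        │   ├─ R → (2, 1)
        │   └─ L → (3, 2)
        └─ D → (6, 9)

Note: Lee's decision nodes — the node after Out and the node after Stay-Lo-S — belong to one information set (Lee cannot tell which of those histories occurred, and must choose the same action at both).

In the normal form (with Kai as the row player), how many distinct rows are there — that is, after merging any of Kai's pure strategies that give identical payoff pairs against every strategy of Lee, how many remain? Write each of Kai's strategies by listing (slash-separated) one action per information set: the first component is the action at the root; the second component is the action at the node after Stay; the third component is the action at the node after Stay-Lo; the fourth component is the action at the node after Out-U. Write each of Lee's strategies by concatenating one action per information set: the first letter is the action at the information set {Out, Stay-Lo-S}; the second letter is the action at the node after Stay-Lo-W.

Kai has 16 pure strategies: Stay/Mid/W/R, Stay/Mid/W/L, Stay/Mid/S/R, Stay/Mid/S/L, Stay/Lo/W/R, Stay/Lo/W/L, Stay/Lo/S/R, Stay/Lo/S/L, Out/Mid/W/R, Out/Mid/W/L, Out/Mid/S/R, Out/Mid/S/L, Out/Lo/W/R, Out/Lo/W/L, Out/Lo/S/R, Out/Lo/S/L. Columns: Ux, Uw, Uz, Dx, Dw, Dz.
{Stay/Mid/W/R, Stay/Mid/W/L, Stay/Mid/S/R, Stay/Mid/S/L} → row (3,4) (3,4) (3,4) (3,4) (3,4) (3,4)
{Stay/Lo/W/R, Stay/Lo/W/L} → row (3,0) (0,9) (1,1) (3,0) (0,9) (1,1)
{Stay/Lo/S/R, Stay/Lo/S/L} → row (4,0) (4,0) (4,0) (4,1) (4,1) (4,1)
{Out/Mid/W/R, Out/Mid/S/R, Out/Lo/W/R, Out/Lo/S/R} → row (2,1) (2,1) (2,1) (6,9) (6,9) (6,9)
{Out/Mid/W/L, Out/Mid/S/L, Out/Lo/W/L, Out/Lo/S/L} → row (3,2) (3,2) (3,2) (6,9) (6,9) (6,9)
That's 5 distinct rows out of 16 strategies.

5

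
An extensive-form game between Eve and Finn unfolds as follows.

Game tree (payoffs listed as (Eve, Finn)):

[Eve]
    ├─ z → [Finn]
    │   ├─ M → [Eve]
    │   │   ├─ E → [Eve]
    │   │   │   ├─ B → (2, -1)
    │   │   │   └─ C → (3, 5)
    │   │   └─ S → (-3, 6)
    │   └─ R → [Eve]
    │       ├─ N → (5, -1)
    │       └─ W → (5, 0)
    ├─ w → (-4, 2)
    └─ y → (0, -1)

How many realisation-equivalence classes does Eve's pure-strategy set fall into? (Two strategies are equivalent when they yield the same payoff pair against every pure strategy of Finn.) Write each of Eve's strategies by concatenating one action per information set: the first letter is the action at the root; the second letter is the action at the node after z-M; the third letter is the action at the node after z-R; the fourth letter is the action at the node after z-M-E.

Eve has 24 pure strategies: zENB, zENC, zEWB, zEWC, zSNB, zSNC, zSWB, zSWC, wENB, wENC, wEWB, wEWC, wSNB, wSNC, wSWB, wSWC, yENB, yENC, yEWB, yEWC, ySNB, ySNC, ySWB, ySWC. Columns: M, R.
{zENB} → row (2,-1) (5,-1)
{zENC} → row (3,5) (5,-1)
{zEWB} → row (2,-1) (5,0)
{zEWC} → row (3,5) (5,0)
{zSNB, zSNC} → row (-3,6) (5,-1)
{zSWB, zSWC} → row (-3,6) (5,0)
{wENB, wENC, wEWB, wEWC, wSNB, wSNC, wSWB, wSWC} → row (-4,2) (-4,2)
{yENB, yENC, yEWB, yEWC, ySNB, ySNC, ySWB, ySWC} → row (0,-1) (0,-1)
That's 8 distinct rows out of 24 strategies.

8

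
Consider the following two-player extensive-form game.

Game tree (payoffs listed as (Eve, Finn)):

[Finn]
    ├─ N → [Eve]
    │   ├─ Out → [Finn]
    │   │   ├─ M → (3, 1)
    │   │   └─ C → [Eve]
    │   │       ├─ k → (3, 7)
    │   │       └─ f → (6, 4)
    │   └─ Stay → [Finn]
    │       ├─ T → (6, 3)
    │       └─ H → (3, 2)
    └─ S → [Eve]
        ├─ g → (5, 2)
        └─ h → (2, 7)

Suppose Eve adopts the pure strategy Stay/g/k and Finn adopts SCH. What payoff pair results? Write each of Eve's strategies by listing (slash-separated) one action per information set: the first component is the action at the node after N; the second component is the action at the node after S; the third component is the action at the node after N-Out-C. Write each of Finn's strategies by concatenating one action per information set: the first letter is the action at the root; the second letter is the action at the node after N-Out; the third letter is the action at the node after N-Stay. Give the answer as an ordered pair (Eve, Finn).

(5, 2)

Trace the play path from the root:
  Finn plays S
  Eve plays g at [S]
→ terminal payoff (5, 2).
(Eve's choice at the node after N is never reached on this path, so it doesn't affect the outcome.)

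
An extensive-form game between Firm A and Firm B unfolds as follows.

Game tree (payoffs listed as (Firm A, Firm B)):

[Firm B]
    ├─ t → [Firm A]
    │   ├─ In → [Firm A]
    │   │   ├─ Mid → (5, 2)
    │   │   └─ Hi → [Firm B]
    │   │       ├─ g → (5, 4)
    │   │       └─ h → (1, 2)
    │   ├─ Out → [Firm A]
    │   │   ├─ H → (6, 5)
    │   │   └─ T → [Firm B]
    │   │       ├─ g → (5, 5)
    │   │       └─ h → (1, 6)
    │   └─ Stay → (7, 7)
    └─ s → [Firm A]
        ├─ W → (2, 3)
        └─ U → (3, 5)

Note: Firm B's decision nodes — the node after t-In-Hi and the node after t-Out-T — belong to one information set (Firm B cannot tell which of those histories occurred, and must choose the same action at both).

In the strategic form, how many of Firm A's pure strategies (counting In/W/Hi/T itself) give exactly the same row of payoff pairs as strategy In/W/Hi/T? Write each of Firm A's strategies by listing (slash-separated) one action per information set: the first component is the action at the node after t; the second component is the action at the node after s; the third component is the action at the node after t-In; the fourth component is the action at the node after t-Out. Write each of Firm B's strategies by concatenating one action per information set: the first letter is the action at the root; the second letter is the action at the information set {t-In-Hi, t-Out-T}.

Row for In/W/Hi/T (columns tg, th, sg, sh): (5,4) (1,2) (2,3) (2,3).
Under In/W/Hi/T, Firm A's choice at the node after t-Out can never be reached regardless of what Firm B does, so varying those choices leaves every outcome unchanged.
Holding the reachable choices fixed and varying the unreachable one freely already gives 2 equivalent strategies.
No other strategy reproduces this row, so those 2 are the full class: In/W/Hi/H, In/W/Hi/T.

2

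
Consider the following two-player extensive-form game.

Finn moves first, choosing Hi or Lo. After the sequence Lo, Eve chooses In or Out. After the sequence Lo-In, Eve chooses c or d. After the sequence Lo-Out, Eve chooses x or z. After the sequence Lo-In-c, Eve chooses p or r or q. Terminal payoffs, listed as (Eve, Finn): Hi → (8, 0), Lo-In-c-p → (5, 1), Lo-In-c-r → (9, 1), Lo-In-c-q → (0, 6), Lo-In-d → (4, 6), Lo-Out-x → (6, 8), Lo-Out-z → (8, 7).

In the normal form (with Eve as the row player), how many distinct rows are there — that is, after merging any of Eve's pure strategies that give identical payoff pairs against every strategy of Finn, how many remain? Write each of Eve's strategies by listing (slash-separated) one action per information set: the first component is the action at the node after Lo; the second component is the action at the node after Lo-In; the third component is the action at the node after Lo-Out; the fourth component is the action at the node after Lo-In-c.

Eve has 24 pure strategies: In/c/x/p, In/c/x/r, In/c/x/q, In/c/z/p, In/c/z/r, In/c/z/q, In/d/x/p, In/d/x/r, In/d/x/q, In/d/z/p, In/d/z/r, In/d/z/q, Out/c/x/p, Out/c/x/r, Out/c/x/q, Out/c/z/p, Out/c/z/r, Out/c/z/q, Out/d/x/p, Out/d/x/r, Out/d/x/q, Out/d/z/p, Out/d/z/r, Out/d/z/q. Columns: Hi, Lo.
{In/c/x/p, In/c/z/p} → row (8,0) (5,1)
{In/c/x/r, In/c/z/r} → row (8,0) (9,1)
{In/c/x/q, In/c/z/q} → row (8,0) (0,6)
{In/d/x/p, In/d/x/r, In/d/x/q, In/d/z/p, In/d/z/r, In/d/z/q} → row (8,0) (4,6)
{Out/c/x/p, Out/c/x/r, Out/c/x/q, Out/d/x/p, Out/d/x/r, Out/d/x/q} → row (8,0) (6,8)
{Out/c/z/p, Out/c/z/r, Out/c/z/q, Out/d/z/p, Out/d/z/r, Out/d/z/q} → row (8,0) (8,7)
That's 6 distinct rows out of 24 strategies.

6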